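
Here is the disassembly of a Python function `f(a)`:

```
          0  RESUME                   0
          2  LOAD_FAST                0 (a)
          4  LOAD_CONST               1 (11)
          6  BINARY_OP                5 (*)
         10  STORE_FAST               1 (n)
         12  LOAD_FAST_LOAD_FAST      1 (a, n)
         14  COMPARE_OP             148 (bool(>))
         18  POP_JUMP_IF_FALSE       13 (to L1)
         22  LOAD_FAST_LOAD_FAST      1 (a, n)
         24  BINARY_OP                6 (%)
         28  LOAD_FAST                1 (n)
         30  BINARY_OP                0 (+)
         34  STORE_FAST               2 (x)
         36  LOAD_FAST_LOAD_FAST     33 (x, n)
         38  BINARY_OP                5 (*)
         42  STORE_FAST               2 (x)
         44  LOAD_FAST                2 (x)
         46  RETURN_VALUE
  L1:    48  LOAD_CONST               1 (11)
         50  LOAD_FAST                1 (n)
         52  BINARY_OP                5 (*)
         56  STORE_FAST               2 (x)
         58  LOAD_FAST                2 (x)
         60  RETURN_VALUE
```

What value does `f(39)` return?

4719

LOAD_FAST a → push 39. Stack: [39]
LOAD_CONST → push 11. Stack: [39, 11]
BINARY_OP * → 39 * 11 = 429. Stack: [429]
STORE_FAST n → n=429. Stack: []
LOAD_FAST_LOAD_FAST a,n → push 39,429. Stack: [39, 429]
COMPARE_OP bool(>) → 39 vs 429 = False. Stack: [False]
POP_JUMP_IF_FALSE → pop False; jump. Stack: []
LOAD_CONST → push 11. Stack: [11]
LOAD_FAST n → push 429. Stack: [11, 429]
BINARY_OP * → 11 * 429 = 4719. Stack: [4719]
STORE_FAST x → x=4719. Stack: []
LOAD_FAST x → push 4719. Stack: [4719]
RETURN_VALUE → return 4719.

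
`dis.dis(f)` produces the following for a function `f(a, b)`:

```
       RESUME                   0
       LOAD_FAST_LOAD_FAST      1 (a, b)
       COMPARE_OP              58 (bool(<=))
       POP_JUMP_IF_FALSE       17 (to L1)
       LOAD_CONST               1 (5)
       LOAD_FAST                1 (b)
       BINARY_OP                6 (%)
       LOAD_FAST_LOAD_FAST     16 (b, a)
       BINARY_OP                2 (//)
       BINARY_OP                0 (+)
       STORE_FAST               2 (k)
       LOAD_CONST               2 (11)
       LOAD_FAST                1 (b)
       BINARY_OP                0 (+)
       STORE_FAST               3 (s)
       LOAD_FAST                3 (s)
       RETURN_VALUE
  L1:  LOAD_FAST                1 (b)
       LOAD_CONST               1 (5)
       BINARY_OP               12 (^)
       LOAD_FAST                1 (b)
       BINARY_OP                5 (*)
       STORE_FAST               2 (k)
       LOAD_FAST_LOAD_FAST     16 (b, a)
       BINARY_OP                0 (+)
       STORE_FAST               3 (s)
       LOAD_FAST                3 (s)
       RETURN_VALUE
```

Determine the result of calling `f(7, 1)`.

LOAD_FAST_LOAD_FAST a,b → push 7,1. Stack: [7, 1]
COMPARE_OP bool(<=) → 7 vs 1 = False. Stack: [False]
POP_JUMP_IF_FALSE → pop False; jump. Stack: []
LOAD_FAST b → push 1. Stack: [1]
LOAD_CONST → push 5. Stack: [1, 5]
BINARY_OP ^ → 1 ^ 5 = 4. Stack: [4]
LOAD_FAST b → push 1. Stack: [4, 1]
BINARY_OP * → 4 * 1 = 4. Stack: [4]
STORE_FAST k → k=4. Stack: []
LOAD_FAST_LOAD_FAST b,a → push 1,7. Stack: [1, 7]
BINARY_OP + → 1 + 7 = 8. Stack: [8]
STORE_FAST s → s=8. Stack: []
LOAD_FAST s → push 8. Stack: [8]
RETURN_VALUE → return 8.

8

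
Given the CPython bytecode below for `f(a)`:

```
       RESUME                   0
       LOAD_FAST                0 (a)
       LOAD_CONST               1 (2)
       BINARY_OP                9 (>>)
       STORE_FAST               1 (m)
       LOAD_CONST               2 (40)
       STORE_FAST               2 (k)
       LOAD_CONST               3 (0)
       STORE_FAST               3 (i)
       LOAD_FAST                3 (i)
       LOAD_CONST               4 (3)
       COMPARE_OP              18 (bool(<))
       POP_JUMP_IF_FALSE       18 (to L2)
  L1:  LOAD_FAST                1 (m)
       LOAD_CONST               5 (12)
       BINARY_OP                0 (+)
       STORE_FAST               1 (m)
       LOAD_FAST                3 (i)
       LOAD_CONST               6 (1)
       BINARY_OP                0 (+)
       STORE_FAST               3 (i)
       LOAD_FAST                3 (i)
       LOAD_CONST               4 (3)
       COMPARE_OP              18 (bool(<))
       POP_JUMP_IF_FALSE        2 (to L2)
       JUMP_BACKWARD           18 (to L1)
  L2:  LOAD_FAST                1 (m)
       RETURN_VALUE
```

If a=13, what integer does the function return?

LOAD_FAST a → push 13. Stack: [13]
LOAD_CONST → push 2. Stack: [13, 2]
BINARY_OP >> → 13 >> 2 = 3. Stack: [3]
STORE_FAST m → m=3. Stack: []
LOAD_CONST → push 40. Stack: [40]
STORE_FAST k → k=40. Stack: []
LOAD_CONST → push 0. Stack: [0]
STORE_FAST i → i=0. Stack: []
LOAD_FAST i → push 0. Stack: [0]
LOAD_CONST → push 3. Stack: [0, 3]
COMPARE_OP bool(<) → 0 vs 3 = True. Stack: [True]
POP_JUMP_IF_FALSE → pop True; no jump. Stack: []
LOAD_FAST m → push 3. Stack: [3]
LOAD_CONST → push 12. Stack: [3, 12]
BINARY_OP + → 3 + 12 = 15. Stack: [15]
STORE_FAST m → m=15. Stack: []
LOAD_FAST i → push 0. Stack: [0]
LOAD_CONST → push 1. Stack: [0, 1]
BINARY_OP + → 0 + 1 = 1. Stack: [1]
STORE_FAST i → i=1. Stack: []
LOAD_FAST i → push 1. Stack: [1]
LOAD_CONST → push 3. Stack: [1, 3]
COMPARE_OP bool(<) → 1 vs 3 = True. Stack: [True]
POP_JUMP_IF_FALSE → pop True; no jump. Stack: []
LOAD_FAST m → push 15. Stack: [15]
LOAD_CONST → push 12. Stack: [15, 12]
BINARY_OP + → 15 + 12 = 27. Stack: [27]
STORE_FAST m → m=27. Stack: []
LOAD_FAST i → push 1. Stack: [1]
LOAD_CONST → push 1. Stack: [1, 1]
BINARY_OP + → 1 + 1 = 2. Stack: [2]
STORE_FAST i → i=2. Stack: []
LOAD_FAST i → push 2. Stack: [2]
LOAD_CONST → push 3. Stack: [2, 3]
COMPARE_OP bool(<) → 2 vs 3 = True. Stack: [True]
POP_JUMP_IF_FALSE → pop True; no jump. Stack: []
LOAD_FAST m → push 27. Stack: [27]
LOAD_CONST → push 12. Stack: [27, 12]
BINARY_OP + → 27 + 12 = 39. Stack: [39]
STORE_FAST m → m=39. Stack: []
LOAD_FAST i → push 2. Stack: [2]
LOAD_CONST → push 1. Stack: [2, 1]
BINARY_OP + → 2 + 1 = 3. Stack: [3]
STORE_FAST i → i=3. Stack: []
LOAD_FAST i → push 3. Stack: [3]
LOAD_CONST → push 3. Stack: [3, 3]
COMPARE_OP bool(<) → 3 vs 3 = False. Stack: [False]
POP_JUMP_IF_FALSE → pop False; jump. Stack: []
LOAD_FAST m → push 39. Stack: [39]
RETURN_VALUE → return 39.

39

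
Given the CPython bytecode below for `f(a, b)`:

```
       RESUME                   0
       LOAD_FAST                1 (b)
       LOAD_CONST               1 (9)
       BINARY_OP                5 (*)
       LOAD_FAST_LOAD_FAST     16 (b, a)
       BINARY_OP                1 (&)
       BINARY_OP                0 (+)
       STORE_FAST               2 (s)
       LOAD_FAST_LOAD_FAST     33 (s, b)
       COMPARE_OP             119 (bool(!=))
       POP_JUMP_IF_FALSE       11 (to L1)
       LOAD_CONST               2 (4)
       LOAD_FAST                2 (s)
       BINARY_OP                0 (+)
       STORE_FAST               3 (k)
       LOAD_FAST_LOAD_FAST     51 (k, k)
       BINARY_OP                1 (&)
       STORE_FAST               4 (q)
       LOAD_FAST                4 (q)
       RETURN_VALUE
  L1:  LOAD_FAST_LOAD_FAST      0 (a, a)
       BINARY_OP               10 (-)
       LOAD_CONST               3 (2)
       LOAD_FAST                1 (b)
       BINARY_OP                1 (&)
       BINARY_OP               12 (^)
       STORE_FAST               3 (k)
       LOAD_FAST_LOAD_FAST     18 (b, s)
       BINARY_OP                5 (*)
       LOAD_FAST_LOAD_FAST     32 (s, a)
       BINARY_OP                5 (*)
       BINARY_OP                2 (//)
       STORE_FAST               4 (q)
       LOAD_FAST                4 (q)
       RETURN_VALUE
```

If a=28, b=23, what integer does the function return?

LOAD_FAST b → push 23. Stack: [23]
LOAD_CONST → push 9. Stack: [23, 9]
BINARY_OP * → 23 * 9 = 207. Stack: [207]
LOAD_FAST_LOAD_FAST b,a → push 23,28. Stack: [207, 23, 28]
BINARY_OP & → 23 & 28 = 20. Stack: [207, 20]
BINARY_OP + → 207 + 20 = 227. Stack: [227]
STORE_FAST s → s=227. Stack: []
LOAD_FAST_LOAD_FAST s,b → push 227,23. Stack: [227, 23]
COMPARE_OP bool(!=) → 227 vs 23 = True. Stack: [True]
POP_JUMP_IF_FALSE → pop True; no jump. Stack: []
LOAD_CONST → push 4. Stack: [4]
LOAD_FAST s → push 227. Stack: [4, 227]
BINARY_OP + → 4 + 227 = 231. Stack: [231]
STORE_FAST k → k=231. Stack: []
LOAD_FAST_LOAD_FAST k,k → push 231,231. Stack: [231, 231]
BINARY_OP & → 231 & 231 = 231. Stack: [231]
STORE_FAST q → q=231. Stack: []
LOAD_FAST q → push 231. Stack: [231]
RETURN_VALUE → return 231.

231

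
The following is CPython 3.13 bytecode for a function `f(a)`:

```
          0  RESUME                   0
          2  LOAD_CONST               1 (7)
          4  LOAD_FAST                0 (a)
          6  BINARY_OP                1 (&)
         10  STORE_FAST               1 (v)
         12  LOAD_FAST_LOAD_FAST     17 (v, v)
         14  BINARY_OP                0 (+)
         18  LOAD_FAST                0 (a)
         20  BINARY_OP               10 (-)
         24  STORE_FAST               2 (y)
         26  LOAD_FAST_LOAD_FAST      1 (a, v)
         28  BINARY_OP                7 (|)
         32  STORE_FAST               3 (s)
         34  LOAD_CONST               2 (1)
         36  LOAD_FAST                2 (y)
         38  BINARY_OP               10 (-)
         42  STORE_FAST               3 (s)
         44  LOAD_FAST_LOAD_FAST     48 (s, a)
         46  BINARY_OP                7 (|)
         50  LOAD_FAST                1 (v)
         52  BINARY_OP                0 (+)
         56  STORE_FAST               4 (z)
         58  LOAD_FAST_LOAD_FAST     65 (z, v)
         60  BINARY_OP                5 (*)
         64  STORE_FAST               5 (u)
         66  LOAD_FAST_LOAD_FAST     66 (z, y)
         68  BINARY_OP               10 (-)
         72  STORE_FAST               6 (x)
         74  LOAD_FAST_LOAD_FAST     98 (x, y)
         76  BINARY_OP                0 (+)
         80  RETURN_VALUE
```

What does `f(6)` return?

5

LOAD_CONST → push 7. Stack: [7]
LOAD_FAST a → push 6. Stack: [7, 6]
BINARY_OP & → 7 & 6 = 6. Stack: [6]
STORE_FAST v → v=6. Stack: []
LOAD_FAST_LOAD_FAST v,v → push 6,6. Stack: [6, 6]
BINARY_OP + → 6 + 6 = 12. Stack: [12]
LOAD_FAST a → push 6. Stack: [12, 6]
BINARY_OP - → 12 - 6 = 6. Stack: [6]
STORE_FAST y → y=6. Stack: []
LOAD_FAST_LOAD_FAST a,v → push 6,6. Stack: [6, 6]
BINARY_OP | → 6 | 6 = 6. Stack: [6]
STORE_FAST s → s=6. Stack: []
LOAD_CONST → push 1. Stack: [1]
LOAD_FAST y → push 6. Stack: [1, 6]
BINARY_OP - → 1 - 6 = -5. Stack: [-5]
STORE_FAST s → s=-5. Stack: []
LOAD_FAST_LOAD_FAST s,a → push -5,6. Stack: [-5, 6]
BINARY_OP | → -5 | 6 = -1. Stack: [-1]
LOAD_FAST v → push 6. Stack: [-1, 6]
BINARY_OP + → -1 + 6 = 5. Stack: [5]
STORE_FAST z → z=5. Stack: []
LOAD_FAST_LOAD_FAST z,v → push 5,6. Stack: [5, 6]
BINARY_OP * → 5 * 6 = 30. Stack: [30]
STORE_FAST u → u=30. Stack: []
LOAD_FAST_LOAD_FAST z,y → push 5,6. Stack: [5, 6]
BINARY_OP - → 5 - 6 = -1. Stack: [-1]
STORE_FAST x → x=-1. Stack: []
LOAD_FAST_LOAD_FAST x,y → push -1,6. Stack: [-1, 6]
BINARY_OP + → -1 + 6 = 5. Stack: [5]
RETURN_VALUE → return 5.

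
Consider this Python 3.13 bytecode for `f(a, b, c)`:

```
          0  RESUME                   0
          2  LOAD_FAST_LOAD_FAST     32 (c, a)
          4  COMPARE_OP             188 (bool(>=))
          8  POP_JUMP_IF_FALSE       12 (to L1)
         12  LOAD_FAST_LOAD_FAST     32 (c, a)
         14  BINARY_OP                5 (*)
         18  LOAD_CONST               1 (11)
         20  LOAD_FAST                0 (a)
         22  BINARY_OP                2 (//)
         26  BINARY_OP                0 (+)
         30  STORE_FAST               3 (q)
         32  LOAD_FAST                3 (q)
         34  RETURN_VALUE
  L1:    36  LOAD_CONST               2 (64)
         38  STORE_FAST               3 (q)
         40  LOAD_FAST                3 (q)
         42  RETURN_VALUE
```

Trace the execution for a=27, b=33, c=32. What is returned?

LOAD_FAST_LOAD_FAST c,a → push 32,27. Stack: [32, 27]
COMPARE_OP bool(>=) → 32 vs 27 = True. Stack: [True]
POP_JUMP_IF_FALSE → pop True; no jump. Stack: []
LOAD_FAST_LOAD_FAST c,a → push 32,27. Stack: [32, 27]
BINARY_OP * → 32 * 27 = 864. Stack: [864]
LOAD_CONST → push 11. Stack: [864, 11]
LOAD_FAST a → push 27. Stack: [864, 11, 27]
BINARY_OP // → 11 // 27 = 0. Stack: [864, 0]
BINARY_OP + → 864 + 0 = 864. Stack: [864]
STORE_FAST q → q=864. Stack: []
LOAD_FAST q → push 864. Stack: [864]
RETURN_VALUE → return 864.

864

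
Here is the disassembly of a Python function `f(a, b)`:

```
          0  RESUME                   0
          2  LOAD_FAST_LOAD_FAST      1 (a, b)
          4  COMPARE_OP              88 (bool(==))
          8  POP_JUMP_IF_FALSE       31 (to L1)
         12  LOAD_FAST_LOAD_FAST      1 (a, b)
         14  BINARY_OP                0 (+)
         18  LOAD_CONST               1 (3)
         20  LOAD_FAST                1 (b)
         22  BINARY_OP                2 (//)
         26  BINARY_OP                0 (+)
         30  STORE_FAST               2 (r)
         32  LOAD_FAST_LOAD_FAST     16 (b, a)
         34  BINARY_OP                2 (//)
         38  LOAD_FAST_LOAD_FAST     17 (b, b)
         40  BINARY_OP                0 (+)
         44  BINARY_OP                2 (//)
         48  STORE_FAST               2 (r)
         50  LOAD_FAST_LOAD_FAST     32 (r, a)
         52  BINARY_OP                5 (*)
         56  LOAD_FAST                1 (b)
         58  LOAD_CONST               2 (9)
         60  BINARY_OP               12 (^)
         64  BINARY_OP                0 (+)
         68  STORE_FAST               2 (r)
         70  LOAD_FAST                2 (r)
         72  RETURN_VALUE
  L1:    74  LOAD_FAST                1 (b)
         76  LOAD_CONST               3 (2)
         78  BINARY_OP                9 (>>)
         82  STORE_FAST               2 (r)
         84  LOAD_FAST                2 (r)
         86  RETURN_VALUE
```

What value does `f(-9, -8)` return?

-2

LOAD_FAST_LOAD_FAST a,b → push -9,-8. Stack: [-9, -8]
COMPARE_OP bool(==) → -9 vs -8 = False. Stack: [False]
POP_JUMP_IF_FALSE → pop False; jump. Stack: []
LOAD_FAST b → push -8. Stack: [-8]
LOAD_CONST → push 2. Stack: [-8, 2]
BINARY_OP >> → -8 >> 2 = -2. Stack: [-2]
STORE_FAST r → r=-2. Stack: []
LOAD_FAST r → push -2. Stack: [-2]
RETURN_VALUE → return -2.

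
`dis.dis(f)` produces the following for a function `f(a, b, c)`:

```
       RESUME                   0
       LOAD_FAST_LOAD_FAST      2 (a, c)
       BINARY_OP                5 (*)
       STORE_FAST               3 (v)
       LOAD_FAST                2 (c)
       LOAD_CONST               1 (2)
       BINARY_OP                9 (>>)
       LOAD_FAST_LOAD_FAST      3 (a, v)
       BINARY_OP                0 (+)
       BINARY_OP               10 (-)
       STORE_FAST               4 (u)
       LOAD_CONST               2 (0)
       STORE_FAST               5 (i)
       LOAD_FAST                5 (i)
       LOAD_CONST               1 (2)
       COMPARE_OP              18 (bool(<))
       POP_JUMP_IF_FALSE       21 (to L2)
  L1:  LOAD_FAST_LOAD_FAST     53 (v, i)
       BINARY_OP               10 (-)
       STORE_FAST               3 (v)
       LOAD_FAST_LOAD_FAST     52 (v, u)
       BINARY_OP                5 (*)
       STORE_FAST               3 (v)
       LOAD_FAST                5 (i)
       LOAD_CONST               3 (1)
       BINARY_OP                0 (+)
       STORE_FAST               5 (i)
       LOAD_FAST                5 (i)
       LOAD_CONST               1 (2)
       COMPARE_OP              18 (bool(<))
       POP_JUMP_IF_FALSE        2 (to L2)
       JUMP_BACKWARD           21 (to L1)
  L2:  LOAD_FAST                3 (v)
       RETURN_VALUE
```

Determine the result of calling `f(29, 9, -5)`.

-1884534

LOAD_FAST_LOAD_FAST a,c → push 29,-5. Stack: [29, -5]
BINARY_OP * → 29 * -5 = -145. Stack: [-145]
STORE_FAST v → v=-145. Stack: []
LOAD_FAST c → push -5. Stack: [-5]
LOAD_CONST → push 2. Stack: [-5, 2]
BINARY_OP >> → -5 >> 2 = -2. Stack: [-2]
LOAD_FAST_LOAD_FAST a,v → push 29,-145. Stack: [-2, 29, -145]
BINARY_OP + → 29 + -145 = -116. Stack: [-2, -116]
BINARY_OP - → -2 - -116 = 114. Stack: [114]
STORE_FAST u → u=114. Stack: []
LOAD_CONST → push 0. Stack: [0]
STORE_FAST i → i=0. Stack: []
LOAD_FAST i → push 0. Stack: [0]
LOAD_CONST → push 2. Stack: [0, 2]
COMPARE_OP bool(<) → 0 vs 2 = True. Stack: [True]
POP_JUMP_IF_FALSE → pop True; no jump. Stack: []
LOAD_FAST_LOAD_FAST v,i → push -145,0. Stack: [-145, 0]
BINARY_OP - → -145 - 0 = -145. Stack: [-145]
STORE_FAST v → v=-145. Stack: []
LOAD_FAST_LOAD_FAST v,u → push -145,114. Stack: [-145, 114]
BINARY_OP * → -145 * 114 = -16530. Stack: [-16530]
STORE_FAST v → v=-16530. Stack: []
LOAD_FAST i → push 0. Stack: [0]
LOAD_CONST → push 1. Stack: [0, 1]
BINARY_OP + → 0 + 1 = 1. Stack: [1]
STORE_FAST i → i=1. Stack: []
LOAD_FAST i → push 1. Stack: [1]
LOAD_CONST → push 2. Stack: [1, 2]
COMPARE_OP bool(<) → 1 vs 2 = True. Stack: [True]
POP_JUMP_IF_FALSE → pop True; no jump. Stack: []
LOAD_FAST_LOAD_FAST v,i → push -16530,1. Stack: [-16530, 1]
BINARY_OP - → -16530 - 1 = -16531. Stack: [-16531]
STORE_FAST v → v=-16531. Stack: []
LOAD_FAST_LOAD_FAST v,u → push -16531,114. Stack: [-16531, 114]
BINARY_OP * → -16531 * 114 = -1884534. Stack: [-1884534]
STORE_FAST v → v=-1884534. Stack: []
LOAD_FAST i → push 1. Stack: [1]
LOAD_CONST → push 1. Stack: [1, 1]
BINARY_OP + → 1 + 1 = 2. Stack: [2]
STORE_FAST i → i=2. Stack: []
LOAD_FAST i → push 2. Stack: [2]
LOAD_CONST → push 2. Stack: [2, 2]
COMPARE_OP bool(<) → 2 vs 2 = False. Stack: [False]
POP_JUMP_IF_FALSE → pop False; jump. Stack: []
LOAD_FAST v → push -1884534. Stack: [-1884534]
RETURN_VALUE → return -1884534.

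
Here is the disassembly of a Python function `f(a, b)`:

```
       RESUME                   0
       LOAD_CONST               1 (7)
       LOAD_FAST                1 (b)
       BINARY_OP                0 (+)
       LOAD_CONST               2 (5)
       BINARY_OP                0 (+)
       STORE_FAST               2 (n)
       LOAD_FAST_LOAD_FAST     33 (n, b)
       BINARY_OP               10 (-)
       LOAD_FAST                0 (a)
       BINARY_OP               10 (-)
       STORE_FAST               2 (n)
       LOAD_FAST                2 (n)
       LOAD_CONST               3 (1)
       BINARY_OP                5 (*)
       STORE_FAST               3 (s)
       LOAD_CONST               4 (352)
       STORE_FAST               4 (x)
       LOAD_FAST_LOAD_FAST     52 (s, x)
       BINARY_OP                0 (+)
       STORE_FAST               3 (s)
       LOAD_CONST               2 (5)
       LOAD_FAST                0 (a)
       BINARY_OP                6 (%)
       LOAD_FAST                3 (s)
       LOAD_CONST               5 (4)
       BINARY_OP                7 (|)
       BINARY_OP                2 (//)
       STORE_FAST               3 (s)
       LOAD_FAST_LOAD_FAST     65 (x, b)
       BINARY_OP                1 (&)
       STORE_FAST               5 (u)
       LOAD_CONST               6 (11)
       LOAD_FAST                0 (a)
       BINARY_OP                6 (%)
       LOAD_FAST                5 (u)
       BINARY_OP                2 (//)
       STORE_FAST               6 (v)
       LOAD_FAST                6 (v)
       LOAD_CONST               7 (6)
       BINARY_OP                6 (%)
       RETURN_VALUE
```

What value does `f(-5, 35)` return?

LOAD_CONST → push 7. Stack: [7]
LOAD_FAST b → push 35. Stack: [7, 35]
BINARY_OP + → 7 + 35 = 42. Stack: [42]
LOAD_CONST → push 5. Stack: [42, 5]
BINARY_OP + → 42 + 5 = 47. Stack: [47]
STORE_FAST n → n=47. Stack: []
LOAD_FAST_LOAD_FAST n,b → push 47,35. Stack: [47, 35]
BINARY_OP - → 47 - 35 = 12. Stack: [12]
LOAD_FAST a → push -5. Stack: [12, -5]
BINARY_OP - → 12 - -5 = 17. Stack: [17]
STORE_FAST n → n=17. Stack: []
LOAD_FAST n → push 17. Stack: [17]
LOAD_CONST → push 1. Stack: [17, 1]
BINARY_OP * → 17 * 1 = 17. Stack: [17]
STORE_FAST s → s=17. Stack: []
LOAD_CONST → push 352. Stack: [352]
STORE_FAST x → x=352. Stack: []
LOAD_FAST_LOAD_FAST s,x → push 17,352. Stack: [17, 352]
BINARY_OP + → 17 + 352 = 369. Stack: [369]
STORE_FAST s → s=369. Stack: []
LOAD_CONST → push 5. Stack: [5]
LOAD_FAST a → push -5. Stack: [5, -5]
BINARY_OP % → 5 % -5 = 0. Stack: [0]
LOAD_FAST s → push 369. Stack: [0, 369]
LOAD_CONST → push 4. Stack: [0, 369, 4]
BINARY_OP | → 369 | 4 = 373. Stack: [0, 373]
BINARY_OP // → 0 // 373 = 0. Stack: [0]
STORE_FAST s → s=0. Stack: []
LOAD_FAST_LOAD_FAST x,b → push 352,35. Stack: [352, 35]
BINARY_OP & → 352 & 35 = 32. Stack: [32]
STORE_FAST u → u=32. Stack: []
LOAD_CONST → push 11. Stack: [11]
LOAD_FAST a → push -5. Stack: [11, -5]
BINARY_OP % → 11 % -5 = -4. Stack: [-4]
LOAD_FAST u → push 32. Stack: [-4, 32]
BINARY_OP // → -4 // 32 = -1. Stack: [-1]
STORE_FAST v → v=-1. Stack: []
LOAD_FAST v → push -1. Stack: [-1]
LOAD_CONST → push 6. Stack: [-1, 6]
BINARY_OP % → -1 % 6 = 5. Stack: [5]
RETURN_VALUE → return 5.

5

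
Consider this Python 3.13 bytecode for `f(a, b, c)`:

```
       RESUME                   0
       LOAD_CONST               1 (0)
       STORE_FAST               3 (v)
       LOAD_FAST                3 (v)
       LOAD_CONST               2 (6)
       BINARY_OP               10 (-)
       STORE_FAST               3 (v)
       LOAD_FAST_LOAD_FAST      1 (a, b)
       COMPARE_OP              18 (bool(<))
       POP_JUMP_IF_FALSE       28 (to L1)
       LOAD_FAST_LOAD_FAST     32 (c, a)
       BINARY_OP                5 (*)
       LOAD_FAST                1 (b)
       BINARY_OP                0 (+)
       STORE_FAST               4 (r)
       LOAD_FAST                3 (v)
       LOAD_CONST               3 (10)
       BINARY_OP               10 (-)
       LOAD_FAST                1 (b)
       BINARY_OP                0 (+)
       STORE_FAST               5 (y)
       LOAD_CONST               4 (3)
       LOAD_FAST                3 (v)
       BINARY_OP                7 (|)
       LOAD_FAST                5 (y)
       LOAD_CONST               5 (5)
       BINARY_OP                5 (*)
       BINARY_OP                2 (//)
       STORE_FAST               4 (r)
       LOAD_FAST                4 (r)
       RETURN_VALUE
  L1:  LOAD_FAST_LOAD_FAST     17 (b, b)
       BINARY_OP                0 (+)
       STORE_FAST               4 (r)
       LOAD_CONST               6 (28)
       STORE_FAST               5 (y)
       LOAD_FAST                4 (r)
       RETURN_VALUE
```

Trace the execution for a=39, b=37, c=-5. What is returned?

74

LOAD_CONST → push 0. Stack: [0]
STORE_FAST v → v=0. Stack: []
LOAD_FAST v → push 0. Stack: [0]
LOAD_CONST → push 6. Stack: [0, 6]
BINARY_OP - → 0 - 6 = -6. Stack: [-6]
STORE_FAST v → v=-6. Stack: []
LOAD_FAST_LOAD_FAST a,b → push 39,37. Stack: [39, 37]
COMPARE_OP bool(<) → 39 vs 37 = False. Stack: [False]
POP_JUMP_IF_FALSE → pop False; jump. Stack: []
LOAD_FAST_LOAD_FAST b,b → push 37,37. Stack: [37, 37]
BINARY_OP + → 37 + 37 = 74. Stack: [74]
STORE_FAST r → r=74. Stack: []
LOAD_CONST → push 28. Stack: [28]
STORE_FAST y → y=28. Stack: []
LOAD_FAST r → push 74. Stack: [74]
RETURN_VALUE → return 74.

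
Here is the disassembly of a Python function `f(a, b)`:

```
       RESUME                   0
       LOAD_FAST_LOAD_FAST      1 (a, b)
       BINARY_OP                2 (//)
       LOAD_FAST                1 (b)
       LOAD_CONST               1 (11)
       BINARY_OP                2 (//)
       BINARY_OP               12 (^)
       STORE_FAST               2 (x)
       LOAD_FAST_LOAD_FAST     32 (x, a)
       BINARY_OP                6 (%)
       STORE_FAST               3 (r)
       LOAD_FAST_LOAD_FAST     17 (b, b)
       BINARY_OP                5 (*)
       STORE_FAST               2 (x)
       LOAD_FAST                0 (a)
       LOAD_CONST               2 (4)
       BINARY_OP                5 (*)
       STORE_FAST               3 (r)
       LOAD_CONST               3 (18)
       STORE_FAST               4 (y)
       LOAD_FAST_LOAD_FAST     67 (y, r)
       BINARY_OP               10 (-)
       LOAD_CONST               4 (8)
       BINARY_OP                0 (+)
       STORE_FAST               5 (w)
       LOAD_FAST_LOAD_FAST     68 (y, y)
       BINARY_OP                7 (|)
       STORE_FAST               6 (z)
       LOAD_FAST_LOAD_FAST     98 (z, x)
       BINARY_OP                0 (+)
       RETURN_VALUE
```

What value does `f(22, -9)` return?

99

LOAD_FAST_LOAD_FAST a,b → push 22,-9. Stack: [22, -9]
BINARY_OP // → 22 // -9 = -3. Stack: [-3]
LOAD_FAST b → push -9. Stack: [-3, -9]
LOAD_CONST → push 11. Stack: [-3, -9, 11]
BINARY_OP // → -9 // 11 = -1. Stack: [-3, -1]
BINARY_OP ^ → -3 ^ -1 = 2. Stack: [2]
STORE_FAST x → x=2. Stack: []
LOAD_FAST_LOAD_FAST x,a → push 2,22. Stack: [2, 22]
BINARY_OP % → 2 % 22 = 2. Stack: [2]
STORE_FAST r → r=2. Stack: []
LOAD_FAST_LOAD_FAST b,b → push -9,-9. Stack: [-9, -9]
BINARY_OP * → -9 * -9 = 81. Stack: [81]
STORE_FAST x → x=81. Stack: []
LOAD_FAST a → push 22. Stack: [22]
LOAD_CONST → push 4. Stack: [22, 4]
BINARY_OP * → 22 * 4 = 88. Stack: [88]
STORE_FAST r → r=88. Stack: []
LOAD_CONST → push 18. Stack: [18]
STORE_FAST y → y=18. Stack: []
LOAD_FAST_LOAD_FAST y,r → push 18,88. Stack: [18, 88]
BINARY_OP - → 18 - 88 = -70. Stack: [-70]
LOAD_CONST → push 8. Stack: [-70, 8]
BINARY_OP + → -70 + 8 = -62. Stack: [-62]
STORE_FAST w → w=-62. Stack: []
LOAD_FAST_LOAD_FAST y,y → push 18,18. Stack: [18, 18]
BINARY_OP | → 18 | 18 = 18. Stack: [18]
STORE_FAST z → z=18. Stack: []
LOAD_FAST_LOAD_FAST z,x → push 18,81. Stack: [18, 81]
BINARY_OP + → 18 + 81 = 99. Stack: [99]
RETURN_VALUE → return 99.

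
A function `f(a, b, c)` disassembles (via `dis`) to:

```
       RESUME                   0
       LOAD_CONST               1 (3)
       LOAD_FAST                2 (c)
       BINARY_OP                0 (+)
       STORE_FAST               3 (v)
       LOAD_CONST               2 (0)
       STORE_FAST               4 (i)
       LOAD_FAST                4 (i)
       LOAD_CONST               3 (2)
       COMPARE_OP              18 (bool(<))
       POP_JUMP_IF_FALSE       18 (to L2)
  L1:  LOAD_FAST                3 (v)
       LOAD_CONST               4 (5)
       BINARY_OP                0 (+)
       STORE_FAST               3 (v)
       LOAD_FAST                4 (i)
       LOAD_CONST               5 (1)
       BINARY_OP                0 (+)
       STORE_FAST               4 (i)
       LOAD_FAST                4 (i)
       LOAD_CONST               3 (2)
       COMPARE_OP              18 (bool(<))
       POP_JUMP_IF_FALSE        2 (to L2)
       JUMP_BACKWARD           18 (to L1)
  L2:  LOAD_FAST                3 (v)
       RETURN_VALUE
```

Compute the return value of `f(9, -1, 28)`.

41

LOAD_CONST → push 3. Stack: [3]
LOAD_FAST c → push 28. Stack: [3, 28]
BINARY_OP + → 3 + 28 = 31. Stack: [31]
STORE_FAST v → v=31. Stack: []
LOAD_CONST → push 0. Stack: [0]
STORE_FAST i → i=0. Stack: []
LOAD_FAST i → push 0. Stack: [0]
LOAD_CONST → push 2. Stack: [0, 2]
COMPARE_OP bool(<) → 0 vs 2 = True. Stack: [True]
POP_JUMP_IF_FALSE → pop True; no jump. Stack: []
LOAD_FAST v → push 31. Stack: [31]
LOAD_CONST → push 5. Stack: [31, 5]
BINARY_OP + → 31 + 5 = 36. Stack: [36]
STORE_FAST v → v=36. Stack: []
LOAD_FAST i → push 0. Stack: [0]
LOAD_CONST → push 1. Stack: [0, 1]
BINARY_OP + → 0 + 1 = 1. Stack: [1]
STORE_FAST i → i=1. Stack: []
LOAD_FAST i → push 1. Stack: [1]
LOAD_CONST → push 2. Stack: [1, 2]
COMPARE_OP bool(<) → 1 vs 2 = True. Stack: [True]
POP_JUMP_IF_FALSE → pop True; no jump. Stack: []
LOAD_FAST v → push 36. Stack: [36]
LOAD_CONST → push 5. Stack: [36, 5]
BINARY_OP + → 36 + 5 = 41. Stack: [41]
STORE_FAST v → v=41. Stack: []
LOAD_FAST i → push 1. Stack: [1]
LOAD_CONST → push 1. Stack: [1, 1]
BINARY_OP + → 1 + 1 = 2. Stack: [2]
STORE_FAST i → i=2. Stack: []
LOAD_FAST i → push 2. Stack: [2]
LOAD_CONST → push 2. Stack: [2, 2]
COMPARE_OP bool(<) → 2 vs 2 = False. Stack: [False]
POP_JUMP_IF_FALSE → pop False; jump. Stack: []
LOAD_FAST v → push 41. Stack: [41]
RETURN_VALUE → return 41.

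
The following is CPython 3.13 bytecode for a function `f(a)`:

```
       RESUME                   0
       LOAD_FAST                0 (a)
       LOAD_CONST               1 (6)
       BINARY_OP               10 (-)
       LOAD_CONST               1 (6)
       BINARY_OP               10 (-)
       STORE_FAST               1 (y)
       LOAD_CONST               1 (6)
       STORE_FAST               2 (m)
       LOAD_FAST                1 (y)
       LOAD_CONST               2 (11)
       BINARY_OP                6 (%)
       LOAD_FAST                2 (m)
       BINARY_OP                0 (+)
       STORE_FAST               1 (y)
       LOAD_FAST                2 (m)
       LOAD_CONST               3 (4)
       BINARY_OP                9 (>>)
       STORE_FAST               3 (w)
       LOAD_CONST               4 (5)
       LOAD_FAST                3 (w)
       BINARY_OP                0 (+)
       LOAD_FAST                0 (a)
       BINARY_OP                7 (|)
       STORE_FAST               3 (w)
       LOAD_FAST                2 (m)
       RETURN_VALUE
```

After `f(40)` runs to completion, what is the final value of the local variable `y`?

12

LOAD_FAST a → push 40. Stack: [40]
LOAD_CONST → push 6. Stack: [40, 6]
BINARY_OP - → 40 - 6 = 34. Stack: [34]
LOAD_CONST → push 6. Stack: [34, 6]
BINARY_OP - → 34 - 6 = 28. Stack: [28]
STORE_FAST y → y=28. Stack: []
LOAD_CONST → push 6. Stack: [6]
STORE_FAST m → m=6. Stack: []
LOAD_FAST y → push 28. Stack: [28]
LOAD_CONST → push 11. Stack: [28, 11]
BINARY_OP % → 28 % 11 = 6. Stack: [6]
LOAD_FAST m → push 6. Stack: [6, 6]
BINARY_OP + → 6 + 6 = 12. Stack: [12]
STORE_FAST y → y=12. Stack: []
LOAD_FAST m → push 6. Stack: [6]
LOAD_CONST → push 4. Stack: [6, 4]
BINARY_OP >> → 6 >> 4 = 0. Stack: [0]
STORE_FAST w → w=0. Stack: []
LOAD_CONST → push 5. Stack: [5]
LOAD_FAST w → push 0. Stack: [5, 0]
BINARY_OP + → 5 + 0 = 5. Stack: [5]
LOAD_FAST a → push 40. Stack: [5, 40]
BINARY_OP | → 5 | 40 = 45. Stack: [45]
STORE_FAST w → w=45. Stack: []
LOAD_FAST m → push 6. Stack: [6]
RETURN_VALUE → return 6.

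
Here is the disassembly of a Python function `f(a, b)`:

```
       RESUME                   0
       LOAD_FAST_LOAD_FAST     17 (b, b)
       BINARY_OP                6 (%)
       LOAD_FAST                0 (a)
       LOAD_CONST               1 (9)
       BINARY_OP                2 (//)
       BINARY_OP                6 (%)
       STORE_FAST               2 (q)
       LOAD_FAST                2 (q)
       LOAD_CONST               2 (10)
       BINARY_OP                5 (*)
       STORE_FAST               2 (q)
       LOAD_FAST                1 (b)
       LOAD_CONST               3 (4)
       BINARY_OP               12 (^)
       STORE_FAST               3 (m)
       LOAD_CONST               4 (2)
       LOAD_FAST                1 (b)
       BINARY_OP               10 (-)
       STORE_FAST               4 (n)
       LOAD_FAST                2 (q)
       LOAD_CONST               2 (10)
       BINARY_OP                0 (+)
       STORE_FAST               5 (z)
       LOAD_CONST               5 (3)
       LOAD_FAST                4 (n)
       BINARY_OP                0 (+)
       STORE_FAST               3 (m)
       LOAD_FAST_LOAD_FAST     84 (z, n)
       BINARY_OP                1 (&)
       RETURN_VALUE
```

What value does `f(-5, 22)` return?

LOAD_FAST_LOAD_FAST b,b → push 22,22. Stack: [22, 22]
BINARY_OP % → 22 % 22 = 0. Stack: [0]
LOAD_FAST a → push -5. Stack: [0, -5]
LOAD_CONST → push 9. Stack: [0, -5, 9]
BINARY_OP // → -5 // 9 = -1. Stack: [0, -1]
BINARY_OP % → 0 % -1 = 0. Stack: [0]
STORE_FAST q → q=0. Stack: []
LOAD_FAST q → push 0. Stack: [0]
LOAD_CONST → push 10. Stack: [0, 10]
BINARY_OP * → 0 * 10 = 0. Stack: [0]
STORE_FAST q → q=0. Stack: []
LOAD_FAST b → push 22. Stack: [22]
LOAD_CONST → push 4. Stack: [22, 4]
BINARY_OP ^ → 22 ^ 4 = 18. Stack: [18]
STORE_FAST m → m=18. Stack: []
LOAD_CONST → push 2. Stack: [2]
LOAD_FAST b → push 22. Stack: [2, 22]
BINARY_OP - → 2 - 22 = -20. Stack: [-20]
STORE_FAST n → n=-20. Stack: []
LOAD_FAST q → push 0. Stack: [0]
LOAD_CONST → push 10. Stack: [0, 10]
BINARY_OP + → 0 + 10 = 10. Stack: [10]
STORE_FAST z → z=10. Stack: []
LOAD_CONST → push 3. Stack: [3]
LOAD_FAST n → push -20. Stack: [3, -20]
BINARY_OP + → 3 + -20 = -17. Stack: [-17]
STORE_FAST m → m=-17. Stack: []
LOAD_FAST_LOAD_FAST z,n → push 10,-20. Stack: [10, -20]
BINARY_OP & → 10 & -20 = 8. Stack: [8]
RETURN_VALUE → return 8.

8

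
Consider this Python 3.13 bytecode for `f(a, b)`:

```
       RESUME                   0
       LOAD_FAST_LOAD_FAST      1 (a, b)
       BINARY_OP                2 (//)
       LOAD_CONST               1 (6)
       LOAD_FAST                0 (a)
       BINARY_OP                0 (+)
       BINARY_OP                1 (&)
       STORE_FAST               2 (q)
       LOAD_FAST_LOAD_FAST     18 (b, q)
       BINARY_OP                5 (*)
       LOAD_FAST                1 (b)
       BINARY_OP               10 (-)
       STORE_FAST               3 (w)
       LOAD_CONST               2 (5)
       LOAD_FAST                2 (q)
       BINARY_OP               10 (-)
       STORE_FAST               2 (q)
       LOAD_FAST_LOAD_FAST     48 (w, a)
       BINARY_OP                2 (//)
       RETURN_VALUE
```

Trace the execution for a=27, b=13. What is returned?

LOAD_FAST_LOAD_FAST a,b → push 27,13. Stack: [27, 13]
BINARY_OP // → 27 // 13 = 2. Stack: [2]
LOAD_CONST → push 6. Stack: [2, 6]
LOAD_FAST a → push 27. Stack: [2, 6, 27]
BINARY_OP + → 6 + 27 = 33. Stack: [2, 33]
BINARY_OP & → 2 & 33 = 0. Stack: [0]
STORE_FAST q → q=0. Stack: []
LOAD_FAST_LOAD_FAST b,q → push 13,0. Stack: [13, 0]
BINARY_OP * → 13 * 0 = 0. Stack: [0]
LOAD_FAST b → push 13. Stack: [0, 13]
BINARY_OP - → 0 - 13 = -13. Stack: [-13]
STORE_FAST w → w=-13. Stack: []
LOAD_CONST → push 5. Stack: [5]
LOAD_FAST q → push 0. Stack: [5, 0]
BINARY_OP - → 5 - 0 = 5. Stack: [5]
STORE_FAST q → q=5. Stack: []
LOAD_FAST_LOAD_FAST w,a → push -13,27. Stack: [-13, 27]
BINARY_OP // → -13 // 27 = -1. Stack: [-1]
RETURN_VALUE → return -1.

-1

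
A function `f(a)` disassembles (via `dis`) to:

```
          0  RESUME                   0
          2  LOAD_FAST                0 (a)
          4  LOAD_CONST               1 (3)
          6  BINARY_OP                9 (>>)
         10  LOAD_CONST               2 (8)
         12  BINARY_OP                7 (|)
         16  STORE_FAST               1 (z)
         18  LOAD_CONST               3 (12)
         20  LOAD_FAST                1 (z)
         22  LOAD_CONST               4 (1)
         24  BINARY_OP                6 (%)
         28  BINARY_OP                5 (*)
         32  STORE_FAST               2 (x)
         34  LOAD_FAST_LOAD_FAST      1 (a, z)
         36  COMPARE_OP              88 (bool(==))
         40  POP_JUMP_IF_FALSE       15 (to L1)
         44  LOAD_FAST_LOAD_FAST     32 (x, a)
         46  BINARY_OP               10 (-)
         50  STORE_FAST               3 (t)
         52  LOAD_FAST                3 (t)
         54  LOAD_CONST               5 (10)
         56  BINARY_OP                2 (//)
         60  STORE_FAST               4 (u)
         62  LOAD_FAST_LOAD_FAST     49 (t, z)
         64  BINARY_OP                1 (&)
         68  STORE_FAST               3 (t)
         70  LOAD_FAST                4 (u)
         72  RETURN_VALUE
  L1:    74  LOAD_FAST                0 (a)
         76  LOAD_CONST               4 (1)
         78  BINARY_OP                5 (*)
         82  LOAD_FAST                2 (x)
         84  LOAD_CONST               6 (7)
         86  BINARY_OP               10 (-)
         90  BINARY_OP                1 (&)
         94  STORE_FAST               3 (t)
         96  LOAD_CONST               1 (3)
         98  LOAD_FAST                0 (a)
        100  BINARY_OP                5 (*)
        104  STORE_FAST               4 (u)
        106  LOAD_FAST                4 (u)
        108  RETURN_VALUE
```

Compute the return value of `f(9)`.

-1

LOAD_FAST a → push 9. Stack: [9]
LOAD_CONST → push 3. Stack: [9, 3]
BINARY_OP >> → 9 >> 3 = 1. Stack: [1]
LOAD_CONST → push 8. Stack: [1, 8]
BINARY_OP | → 1 | 8 = 9. Stack: [9]
STORE_FAST z → z=9. Stack: []
LOAD_CONST → push 12. Stack: [12]
LOAD_FAST z → push 9. Stack: [12, 9]
LOAD_CONST → push 1. Stack: [12, 9, 1]
BINARY_OP % → 9 % 1 = 0. Stack: [12, 0]
BINARY_OP * → 12 * 0 = 0. Stack: [0]
STORE_FAST x → x=0. Stack: []
LOAD_FAST_LOAD_FAST a,z → push 9,9. Stack: [9, 9]
COMPARE_OP bool(==) → 9 vs 9 = True. Stack: [True]
POP_JUMP_IF_FALSE → pop True; no jump. Stack: []
LOAD_FAST_LOAD_FAST x,a → push 0,9. Stack: [0, 9]
BINARY_OP - → 0 - 9 = -9. Stack: [-9]
STORE_FAST t → t=-9. Stack: []
LOAD_FAST t → push -9. Stack: [-9]
LOAD_CONST → push 10. Stack: [-9, 10]
BINARY_OP // → -9 // 10 = -1. Stack: [-1]
STORE_FAST u → u=-1. Stack: []
LOAD_FAST_LOAD_FAST t,z → push -9,9. Stack: [-9, 9]
BINARY_OP & → -9 & 9 = 1. Stack: [1]
STORE_FAST t → t=1. Stack: []
LOAD_FAST u → push -1. Stack: [-1]
RETURN_VALUE → return -1.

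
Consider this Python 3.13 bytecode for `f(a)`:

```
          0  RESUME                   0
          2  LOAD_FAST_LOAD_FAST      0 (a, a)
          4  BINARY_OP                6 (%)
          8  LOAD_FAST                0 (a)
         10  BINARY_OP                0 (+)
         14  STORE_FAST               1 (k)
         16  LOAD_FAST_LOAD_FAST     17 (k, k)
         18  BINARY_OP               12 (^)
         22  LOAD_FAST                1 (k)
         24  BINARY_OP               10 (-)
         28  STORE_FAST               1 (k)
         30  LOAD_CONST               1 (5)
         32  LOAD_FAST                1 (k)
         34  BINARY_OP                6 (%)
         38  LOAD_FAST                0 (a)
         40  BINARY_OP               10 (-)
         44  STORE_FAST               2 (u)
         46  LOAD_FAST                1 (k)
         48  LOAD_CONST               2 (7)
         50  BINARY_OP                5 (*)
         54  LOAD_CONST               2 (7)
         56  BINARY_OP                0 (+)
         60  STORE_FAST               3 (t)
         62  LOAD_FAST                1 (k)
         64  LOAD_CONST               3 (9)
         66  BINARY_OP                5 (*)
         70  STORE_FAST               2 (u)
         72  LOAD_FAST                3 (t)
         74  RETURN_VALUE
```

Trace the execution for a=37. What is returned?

LOAD_FAST_LOAD_FAST a,a → push 37,37. Stack: [37, 37]
BINARY_OP % → 37 % 37 = 0. Stack: [0]
LOAD_FAST a → push 37. Stack: [0, 37]
BINARY_OP + → 0 + 37 = 37. Stack: [37]
STORE_FAST k → k=37. Stack: []
LOAD_FAST_LOAD_FAST k,k → push 37,37. Stack: [37, 37]
BINARY_OP ^ → 37 ^ 37 = 0. Stack: [0]
LOAD_FAST k → push 37. Stack: [0, 37]
BINARY_OP - → 0 - 37 = -37. Stack: [-37]
STORE_FAST k → k=-37. Stack: []
LOAD_CONST → push 5. Stack: [5]
LOAD_FAST k → push -37. Stack: [5, -37]
BINARY_OP % → 5 % -37 = -32. Stack: [-32]
LOAD_FAST a → push 37. Stack: [-32, 37]
BINARY_OP - → -32 - 37 = -69. Stack: [-69]
STORE_FAST u → u=-69. Stack: []
LOAD_FAST k → push -37. Stack: [-37]
LOAD_CONST → push 7. Stack: [-37, 7]
BINARY_OP * → -37 * 7 = -259. Stack: [-259]
LOAD_CONST → push 7. Stack: [-259, 7]
BINARY_OP + → -259 + 7 = -252. Stack: [-252]
STORE_FAST t → t=-252. Stack: []
LOAD_FAST k → push -37. Stack: [-37]
LOAD_CONST → push 9. Stack: [-37, 9]
BINARY_OP * → -37 * 9 = -333. Stack: [-333]
STORE_FAST u → u=-333. Stack: []
LOAD_FAST t → push -252. Stack: [-252]
RETURN_VALUE → return -252.

-252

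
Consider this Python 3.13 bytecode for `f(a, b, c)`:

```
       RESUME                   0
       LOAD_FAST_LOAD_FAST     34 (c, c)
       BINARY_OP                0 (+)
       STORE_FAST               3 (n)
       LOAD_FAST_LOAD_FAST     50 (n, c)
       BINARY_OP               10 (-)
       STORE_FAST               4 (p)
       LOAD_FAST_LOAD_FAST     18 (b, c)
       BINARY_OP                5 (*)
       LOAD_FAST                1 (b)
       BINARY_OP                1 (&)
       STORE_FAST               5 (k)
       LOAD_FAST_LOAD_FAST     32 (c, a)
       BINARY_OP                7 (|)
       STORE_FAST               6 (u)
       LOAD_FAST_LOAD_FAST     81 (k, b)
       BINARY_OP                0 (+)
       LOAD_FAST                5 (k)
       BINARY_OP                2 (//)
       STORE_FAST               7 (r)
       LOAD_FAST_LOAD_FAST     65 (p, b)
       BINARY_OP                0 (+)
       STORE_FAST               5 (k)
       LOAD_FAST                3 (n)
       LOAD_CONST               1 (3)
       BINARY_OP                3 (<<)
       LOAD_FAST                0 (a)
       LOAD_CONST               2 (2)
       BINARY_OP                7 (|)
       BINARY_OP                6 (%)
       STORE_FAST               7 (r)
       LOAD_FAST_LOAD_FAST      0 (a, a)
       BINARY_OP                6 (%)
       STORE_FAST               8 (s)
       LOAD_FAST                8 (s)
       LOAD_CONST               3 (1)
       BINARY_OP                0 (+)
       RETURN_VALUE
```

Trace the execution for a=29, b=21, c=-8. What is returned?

1

LOAD_FAST_LOAD_FAST c,c → push -8,-8. Stack: [-8, -8]
BINARY_OP + → -8 + -8 = -16. Stack: [-16]
STORE_FAST n → n=-16. Stack: []
LOAD_FAST_LOAD_FAST n,c → push -16,-8. Stack: [-16, -8]
BINARY_OP - → -16 - -8 = -8. Stack: [-8]
STORE_FAST p → p=-8. Stack: []
LOAD_FAST_LOAD_FAST b,c → push 21,-8. Stack: [21, -8]
BINARY_OP * → 21 * -8 = -168. Stack: [-168]
LOAD_FAST b → push 21. Stack: [-168, 21]
BINARY_OP & → -168 & 21 = 16. Stack: [16]
STORE_FAST k → k=16. Stack: []
LOAD_FAST_LOAD_FAST c,a → push -8,29. Stack: [-8, 29]
BINARY_OP | → -8 | 29 = -3. Stack: [-3]
STORE_FAST u → u=-3. Stack: []
LOAD_FAST_LOAD_FAST k,b → push 16,21. Stack: [16, 21]
BINARY_OP + → 16 + 21 = 37. Stack: [37]
LOAD_FAST k → push 16. Stack: [37, 16]
BINARY_OP // → 37 // 16 = 2. Stack: [2]
STORE_FAST r → r=2. Stack: []
LOAD_FAST_LOAD_FAST p,b → push -8,21. Stack: [-8, 21]
BINARY_OP + → -8 + 21 = 13. Stack: [13]
STORE_FAST k → k=13. Stack: []
LOAD_FAST n → push -16. Stack: [-16]
LOAD_CONST → push 3. Stack: [-16, 3]
BINARY_OP << → -16 << 3 = -128. Stack: [-128]
LOAD_FAST a → push 29. Stack: [-128, 29]
LOAD_CONST → push 2. Stack: [-128, 29, 2]
BINARY_OP | → 29 | 2 = 31. Stack: [-128, 31]
BINARY_OP % → -128 % 31 = 27. Stack: [27]
STORE_FAST r → r=27. Stack: []
LOAD_FAST_LOAD_FAST a,a → push 29,29. Stack: [29, 29]
BINARY_OP % → 29 % 29 = 0. Stack: [0]
STORE_FAST s → s=0. Stack: []
LOAD_FAST s → push 0. Stack: [0]
LOAD_CONST → push 1. Stack: [0, 1]
BINARY_OP + → 0 + 1 = 1. Stack: [1]
RETURN_VALUE → return 1.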